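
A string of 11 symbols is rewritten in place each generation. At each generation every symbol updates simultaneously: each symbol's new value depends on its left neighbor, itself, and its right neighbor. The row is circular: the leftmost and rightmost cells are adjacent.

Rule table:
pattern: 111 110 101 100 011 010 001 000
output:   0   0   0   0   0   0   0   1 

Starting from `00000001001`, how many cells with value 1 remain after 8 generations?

4

01111100000
00000001111
01111100000  (repeats generation 1; period 2)
generation 8: 00000001111
count of 1: 4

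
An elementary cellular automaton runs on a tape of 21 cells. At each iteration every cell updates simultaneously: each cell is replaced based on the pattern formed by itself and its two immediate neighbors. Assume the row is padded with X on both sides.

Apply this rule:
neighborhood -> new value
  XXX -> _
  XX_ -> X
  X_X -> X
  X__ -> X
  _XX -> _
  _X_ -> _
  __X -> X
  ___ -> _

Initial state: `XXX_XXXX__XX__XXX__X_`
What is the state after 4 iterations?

X_XX_XX_XX__XXX__XX__

__XX___XXX_XXX__XXX_X
XX_XX_X__XX__XXX__XX_
_XX_XX_XX_XXX__XXX_XX
X_XX_XX_XX__XXX__XX__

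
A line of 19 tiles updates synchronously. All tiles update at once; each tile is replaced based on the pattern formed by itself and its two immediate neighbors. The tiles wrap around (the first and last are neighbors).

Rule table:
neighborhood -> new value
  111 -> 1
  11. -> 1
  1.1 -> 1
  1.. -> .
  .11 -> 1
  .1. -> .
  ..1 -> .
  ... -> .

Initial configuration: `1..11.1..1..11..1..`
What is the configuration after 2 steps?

step 1: ...111......11.....
step 2: ...111......11.....

...111......11.....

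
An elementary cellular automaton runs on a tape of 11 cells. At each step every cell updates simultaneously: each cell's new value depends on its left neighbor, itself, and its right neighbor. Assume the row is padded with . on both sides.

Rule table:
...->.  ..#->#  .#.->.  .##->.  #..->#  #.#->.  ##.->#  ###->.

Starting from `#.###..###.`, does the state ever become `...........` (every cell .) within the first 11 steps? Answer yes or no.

no

....###..##
...#..###.#
..#.##..#..
.#...###.#.
#.#.#..#..#
.....##.##.
....#.#..##
...#...##.#
..#.#.#.#..
.#.......#.
#.#.....#.#
step 11 is #.#.....#.#, still not uniform .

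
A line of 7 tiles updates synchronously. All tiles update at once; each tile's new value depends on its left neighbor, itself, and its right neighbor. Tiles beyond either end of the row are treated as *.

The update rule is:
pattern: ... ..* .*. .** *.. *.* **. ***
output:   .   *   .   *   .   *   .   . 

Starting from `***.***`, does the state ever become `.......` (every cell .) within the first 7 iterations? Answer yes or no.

no

iteration 1: ...**..
iteration 2: ..**..*
iteration 3: .**..**
iteration 4: **..**.
iteration 5: ...**.*
iteration 6: ..**.**
iteration 7: .**.**.
iteration 7 is .**.**., still not uniform .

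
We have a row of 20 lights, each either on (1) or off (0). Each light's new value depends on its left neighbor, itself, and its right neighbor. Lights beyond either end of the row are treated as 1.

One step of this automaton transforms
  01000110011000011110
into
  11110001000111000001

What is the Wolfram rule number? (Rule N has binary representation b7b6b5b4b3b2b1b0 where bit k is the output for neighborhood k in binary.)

position 16: 111 → 0  (bit 7 = 0)
position 6: 110 → 0  (bit 6 = 0)
position 0: 101 → 1  (bit 5 = 1)
position 2: 100 → 1  (bit 4 = 1)
position 5: 011 → 0  (bit 3 = 0)
position 1: 010 → 1  (bit 2 = 1)
position 4: 001 → 0  (bit 1 = 0)
position 3: 000 → 1  (bit 0 = 1)
bits b7..b0 = 00110101 = 53

53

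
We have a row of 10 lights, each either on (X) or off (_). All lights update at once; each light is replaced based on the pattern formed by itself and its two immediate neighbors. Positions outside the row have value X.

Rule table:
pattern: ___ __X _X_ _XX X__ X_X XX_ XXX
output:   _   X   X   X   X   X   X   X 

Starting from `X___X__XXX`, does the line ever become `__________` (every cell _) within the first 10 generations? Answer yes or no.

no

generation 1: XX_XXXXXXX
generation 2: XXXXXXXXXX
generation 3: XXXXXXXXXX  (fixed point — unchanged through generation 10)
generation 10 is XXXXXXXXXX, still not uniform _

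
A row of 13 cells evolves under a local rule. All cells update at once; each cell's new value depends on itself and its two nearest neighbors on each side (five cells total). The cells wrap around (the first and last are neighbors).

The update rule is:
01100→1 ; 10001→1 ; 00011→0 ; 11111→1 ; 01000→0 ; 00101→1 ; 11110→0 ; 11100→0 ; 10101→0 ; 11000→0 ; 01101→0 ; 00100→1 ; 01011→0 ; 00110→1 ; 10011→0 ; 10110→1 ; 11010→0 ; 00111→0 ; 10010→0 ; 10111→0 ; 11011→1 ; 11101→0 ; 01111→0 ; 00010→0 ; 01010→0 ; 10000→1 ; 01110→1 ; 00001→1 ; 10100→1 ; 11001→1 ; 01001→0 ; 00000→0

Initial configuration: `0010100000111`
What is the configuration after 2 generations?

1010101010010
0000000010010

0000000010010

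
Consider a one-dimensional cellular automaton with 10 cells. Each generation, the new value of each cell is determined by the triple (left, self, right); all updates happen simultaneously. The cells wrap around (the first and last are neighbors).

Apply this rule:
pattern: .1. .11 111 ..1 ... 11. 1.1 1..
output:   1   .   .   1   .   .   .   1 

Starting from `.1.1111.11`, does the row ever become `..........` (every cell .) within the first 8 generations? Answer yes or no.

no

.1........
111.......
...1.....1
1.111...11
.....1.1..
....11.11.
...1.....1  (repeats generation 3; period 4)
generation 8: 1.111...11
generation 8 is 1.111...11, still not uniform .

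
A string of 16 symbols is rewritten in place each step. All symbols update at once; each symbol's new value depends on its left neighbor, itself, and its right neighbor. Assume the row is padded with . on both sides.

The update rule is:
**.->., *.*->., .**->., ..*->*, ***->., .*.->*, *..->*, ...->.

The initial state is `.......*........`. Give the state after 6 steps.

......***.......
.....*...*......
....***.***.....
...*.......*....
..***.....***...
.*...*...*...*..

.*...*...*...*..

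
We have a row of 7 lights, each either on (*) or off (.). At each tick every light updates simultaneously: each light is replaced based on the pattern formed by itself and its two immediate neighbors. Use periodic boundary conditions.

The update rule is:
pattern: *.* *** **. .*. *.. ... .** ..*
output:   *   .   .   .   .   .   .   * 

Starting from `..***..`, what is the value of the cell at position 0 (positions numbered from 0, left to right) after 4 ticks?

.*.....
*......
......*
.....*.
position 0 holds .

.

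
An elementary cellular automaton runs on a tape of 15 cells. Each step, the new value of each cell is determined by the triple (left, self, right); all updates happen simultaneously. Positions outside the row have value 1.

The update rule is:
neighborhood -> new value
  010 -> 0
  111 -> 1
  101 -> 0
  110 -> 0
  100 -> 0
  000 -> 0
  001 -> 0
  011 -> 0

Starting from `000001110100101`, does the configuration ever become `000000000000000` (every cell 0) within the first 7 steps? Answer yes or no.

yes

000000100000000
000000000000000
all cells are 0 at step 2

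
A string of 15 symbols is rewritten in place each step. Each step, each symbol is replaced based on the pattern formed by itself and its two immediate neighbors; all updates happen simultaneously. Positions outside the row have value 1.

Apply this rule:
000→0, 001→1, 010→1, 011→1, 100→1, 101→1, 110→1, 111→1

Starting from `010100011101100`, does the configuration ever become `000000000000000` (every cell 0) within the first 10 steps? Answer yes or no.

no

step 1: 111110111111111
step 2: 111111111111111
step 3: 111111111111111  (fixed point — unchanged through step 10)
step 10 is 111111111111111, still not uniform 0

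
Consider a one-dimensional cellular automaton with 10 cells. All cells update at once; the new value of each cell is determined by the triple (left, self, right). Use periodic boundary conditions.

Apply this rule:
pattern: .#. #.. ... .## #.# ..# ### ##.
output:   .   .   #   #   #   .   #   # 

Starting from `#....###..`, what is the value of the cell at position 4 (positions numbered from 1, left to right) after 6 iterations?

iteration 1: ..##.###..
iteration 2: #.######.#
iteration 3: ##########
iteration 4: ##########  (fixed point — unchanged through iteration 6)
position 4 holds #

#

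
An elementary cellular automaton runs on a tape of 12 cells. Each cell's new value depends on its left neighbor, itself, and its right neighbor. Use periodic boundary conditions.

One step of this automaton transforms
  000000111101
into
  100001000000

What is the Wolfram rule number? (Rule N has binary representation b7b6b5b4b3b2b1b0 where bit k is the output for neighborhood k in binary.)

position 7: 111 → 0  (bit 7 = 0)
position 9: 110 → 0  (bit 6 = 0)
position 10: 101 → 0  (bit 5 = 0)
position 0: 100 → 1  (bit 4 = 1)
position 6: 011 → 0  (bit 3 = 0)
position 11: 010 → 0  (bit 2 = 0)
position 5: 001 → 1  (bit 1 = 1)
position 1: 000 → 0  (bit 0 = 0)
bits b7..b0 = 00010010 = 18

18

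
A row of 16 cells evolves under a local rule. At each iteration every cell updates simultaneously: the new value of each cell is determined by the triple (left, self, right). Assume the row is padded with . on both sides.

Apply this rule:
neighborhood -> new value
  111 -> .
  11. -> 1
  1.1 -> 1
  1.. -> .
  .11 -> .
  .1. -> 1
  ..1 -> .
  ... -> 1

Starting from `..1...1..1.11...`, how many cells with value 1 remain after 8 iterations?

1.1.1.1..11.1.11
1111111...1111.1
......1.1....111
11111.111.11...1
....11..11.1.1.1
111..1...1111111
..1..1.1.......1
1.1..111.11111.1
count of 1: 11

11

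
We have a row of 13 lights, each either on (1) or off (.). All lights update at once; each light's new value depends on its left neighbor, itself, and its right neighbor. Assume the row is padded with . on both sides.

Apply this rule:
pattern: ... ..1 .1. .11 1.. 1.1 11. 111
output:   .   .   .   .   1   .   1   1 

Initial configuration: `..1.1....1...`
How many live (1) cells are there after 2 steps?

.....1....1..
......1....1.
count of 1: 2

2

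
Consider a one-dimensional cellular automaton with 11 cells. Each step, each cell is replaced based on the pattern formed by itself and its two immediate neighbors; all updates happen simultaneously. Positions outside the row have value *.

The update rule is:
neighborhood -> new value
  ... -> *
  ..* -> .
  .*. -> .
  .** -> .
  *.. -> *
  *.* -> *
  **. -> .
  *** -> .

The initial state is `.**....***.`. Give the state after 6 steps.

.*..***..*.

*..***....*
.*....***..
*.***....*.
.*...***..*
*.**....*..
.*..***..*.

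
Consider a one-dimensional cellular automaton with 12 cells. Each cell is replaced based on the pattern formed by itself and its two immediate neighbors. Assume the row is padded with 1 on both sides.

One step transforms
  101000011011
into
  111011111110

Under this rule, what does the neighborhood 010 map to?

1

At position 2 the neighborhood is 010; the next row has 1 there.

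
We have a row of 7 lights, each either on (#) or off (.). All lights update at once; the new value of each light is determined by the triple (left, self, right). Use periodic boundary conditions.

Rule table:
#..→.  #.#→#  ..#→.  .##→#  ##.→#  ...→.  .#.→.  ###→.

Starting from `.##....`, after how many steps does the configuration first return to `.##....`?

.##....

1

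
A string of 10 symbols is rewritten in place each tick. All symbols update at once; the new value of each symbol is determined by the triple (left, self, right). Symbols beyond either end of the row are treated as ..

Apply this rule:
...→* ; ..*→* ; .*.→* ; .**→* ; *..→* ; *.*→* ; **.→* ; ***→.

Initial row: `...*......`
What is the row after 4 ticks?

tick 1: **********
tick 2: *........*
tick 3: **********  (repeats tick 1; period 2)
tick 4: *........*

*........*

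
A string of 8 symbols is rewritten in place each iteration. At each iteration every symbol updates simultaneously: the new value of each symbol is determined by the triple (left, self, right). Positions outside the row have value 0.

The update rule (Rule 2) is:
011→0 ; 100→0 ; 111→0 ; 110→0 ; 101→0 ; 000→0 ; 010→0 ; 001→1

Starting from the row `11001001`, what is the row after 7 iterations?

00010010
00100100
01001000
10010000
00100000
01000000
10000000

10000000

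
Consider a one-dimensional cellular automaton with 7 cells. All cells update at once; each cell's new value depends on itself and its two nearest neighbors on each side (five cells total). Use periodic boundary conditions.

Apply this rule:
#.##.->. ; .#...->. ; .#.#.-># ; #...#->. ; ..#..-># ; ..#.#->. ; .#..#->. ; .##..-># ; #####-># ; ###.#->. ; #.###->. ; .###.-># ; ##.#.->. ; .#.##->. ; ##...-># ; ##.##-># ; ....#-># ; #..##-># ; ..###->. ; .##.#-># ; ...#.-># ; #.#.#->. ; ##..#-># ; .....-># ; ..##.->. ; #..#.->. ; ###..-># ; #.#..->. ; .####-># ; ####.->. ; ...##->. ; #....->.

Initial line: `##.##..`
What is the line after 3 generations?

generation 1: .##.###
generation 2: #.##.#.
generation 3: ...#..#

...#..#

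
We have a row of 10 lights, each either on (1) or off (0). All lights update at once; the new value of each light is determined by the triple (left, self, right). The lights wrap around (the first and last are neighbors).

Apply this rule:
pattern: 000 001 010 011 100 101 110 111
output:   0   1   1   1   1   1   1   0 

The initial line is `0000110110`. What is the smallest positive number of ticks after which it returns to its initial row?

0001111111
1011000001
1111100011
0000110110

4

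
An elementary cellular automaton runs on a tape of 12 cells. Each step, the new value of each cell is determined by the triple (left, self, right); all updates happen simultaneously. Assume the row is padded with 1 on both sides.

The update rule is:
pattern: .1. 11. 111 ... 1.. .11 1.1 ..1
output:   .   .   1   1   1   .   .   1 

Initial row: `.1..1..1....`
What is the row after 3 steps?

1.1111111.11

step 1: ..11.11.1111
step 2: 11.......111
step 3: 1.1111111.11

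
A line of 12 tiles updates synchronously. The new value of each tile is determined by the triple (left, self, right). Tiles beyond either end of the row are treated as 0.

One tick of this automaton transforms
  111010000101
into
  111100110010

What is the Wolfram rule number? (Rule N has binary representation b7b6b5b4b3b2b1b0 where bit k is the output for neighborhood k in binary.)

233

position 1: 111 → 1  (bit 7 = 1)
position 2: 110 → 1  (bit 6 = 1)
position 3: 101 → 1  (bit 5 = 1)
position 5: 100 → 0  (bit 4 = 0)
position 0: 011 → 1  (bit 3 = 1)
position 4: 010 → 0  (bit 2 = 0)
position 8: 001 → 0  (bit 1 = 0)
position 6: 000 → 1  (bit 0 = 1)
bits b7..b0 = 11101001 = 233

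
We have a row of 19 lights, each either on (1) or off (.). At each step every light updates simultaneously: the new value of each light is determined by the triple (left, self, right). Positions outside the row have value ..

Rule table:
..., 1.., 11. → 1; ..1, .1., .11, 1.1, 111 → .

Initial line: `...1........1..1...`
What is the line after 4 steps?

step 1: 11..1111111..1..111
step 2: .11.......11..1...1
step 3: ..1111111..11..11..
step 4: 1.......11..11..111

1.......11..11..111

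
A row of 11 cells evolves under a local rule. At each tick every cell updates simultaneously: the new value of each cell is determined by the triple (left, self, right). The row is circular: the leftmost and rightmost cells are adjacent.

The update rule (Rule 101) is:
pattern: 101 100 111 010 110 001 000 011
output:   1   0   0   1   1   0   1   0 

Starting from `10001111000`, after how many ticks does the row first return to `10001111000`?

tick 1: 10100001010
tick 2: 11101101111
tick 3: 00110110000
tick 4: 10011010111
tick 5: 10001111000

5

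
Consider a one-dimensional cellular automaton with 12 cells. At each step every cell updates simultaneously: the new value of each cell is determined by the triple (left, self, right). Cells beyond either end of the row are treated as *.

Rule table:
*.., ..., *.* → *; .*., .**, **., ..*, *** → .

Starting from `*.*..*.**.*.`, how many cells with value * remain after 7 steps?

.*.*..*..*.*
*.*.*..*..*.
.*.*.*..*..*
*.*.*.*..*..
.*.*.*.*..*.
*.*.*.*.*..*
.*.*.*.*.*..
count of *: 5

5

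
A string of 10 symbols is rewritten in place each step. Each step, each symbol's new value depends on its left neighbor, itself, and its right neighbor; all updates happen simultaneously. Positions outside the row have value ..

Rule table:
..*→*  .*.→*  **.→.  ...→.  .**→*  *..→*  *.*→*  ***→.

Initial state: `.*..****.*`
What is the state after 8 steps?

*...*..**.

*****...**
*....*.**.
**..****.*
*.***...**
***..*.**.
*..*****.*
****....**
*...*..**.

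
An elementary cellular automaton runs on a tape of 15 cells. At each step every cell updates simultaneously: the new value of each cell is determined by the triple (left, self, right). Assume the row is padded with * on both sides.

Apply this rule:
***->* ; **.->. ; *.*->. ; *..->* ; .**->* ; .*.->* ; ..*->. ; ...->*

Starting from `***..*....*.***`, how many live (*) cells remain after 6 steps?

8

**.*.****.*.***
*..*.***..*.***
.*.*.**.*.*.***
.*.*.*..*.*.***
.*.*.**.*.*.***  (repeats step 3; period 2)
step 6: .*.*.*..*.*.***
count of *: 8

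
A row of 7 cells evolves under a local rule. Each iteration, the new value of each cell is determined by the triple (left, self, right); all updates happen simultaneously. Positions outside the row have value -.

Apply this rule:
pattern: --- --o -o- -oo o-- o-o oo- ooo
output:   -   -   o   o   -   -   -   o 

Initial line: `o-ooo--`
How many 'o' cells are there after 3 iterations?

iteration 1: o-oo---
iteration 2: o-o----
iteration 3: o-o----
count of o: 2

2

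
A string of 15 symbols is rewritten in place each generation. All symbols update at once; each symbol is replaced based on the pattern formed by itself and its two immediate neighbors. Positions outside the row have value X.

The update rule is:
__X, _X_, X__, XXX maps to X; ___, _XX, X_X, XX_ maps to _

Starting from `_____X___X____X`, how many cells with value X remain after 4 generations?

generation 1: X___XXX_XXX__X_
generation 2: _X_X_X___X_XXX_
generation 3: _X_X_XX_XX__X__
generation 4: _X_X______XXXXX
count of X: 7

7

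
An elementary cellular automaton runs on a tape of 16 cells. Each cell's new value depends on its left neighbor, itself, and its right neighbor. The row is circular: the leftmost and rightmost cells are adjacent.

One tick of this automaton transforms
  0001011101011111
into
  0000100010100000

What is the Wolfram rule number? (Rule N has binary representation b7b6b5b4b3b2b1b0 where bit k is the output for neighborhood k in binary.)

position 6: 111 → 0  (bit 7 = 0)
position 7: 110 → 0  (bit 6 = 0)
position 4: 101 → 1  (bit 5 = 1)
position 0: 100 → 0  (bit 4 = 0)
position 5: 011 → 0  (bit 3 = 0)
position 3: 010 → 0  (bit 2 = 0)
position 2: 001 → 0  (bit 1 = 0)
position 1: 000 → 0  (bit 0 = 0)
bits b7..b0 = 00100000 = 32

32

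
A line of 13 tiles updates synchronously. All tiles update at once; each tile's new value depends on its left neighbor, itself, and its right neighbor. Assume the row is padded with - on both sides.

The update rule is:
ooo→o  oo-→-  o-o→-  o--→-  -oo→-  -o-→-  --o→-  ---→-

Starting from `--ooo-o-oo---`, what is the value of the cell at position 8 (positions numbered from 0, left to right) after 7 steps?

---o---------
-------------
-------------  (fixed point — unchanged through step 7)
position 8 holds -

-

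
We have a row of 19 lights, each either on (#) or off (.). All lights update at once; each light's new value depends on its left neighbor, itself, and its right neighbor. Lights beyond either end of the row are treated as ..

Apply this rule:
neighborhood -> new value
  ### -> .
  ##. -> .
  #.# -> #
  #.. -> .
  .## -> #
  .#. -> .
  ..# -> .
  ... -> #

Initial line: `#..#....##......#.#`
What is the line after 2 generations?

.....##.#..####..#.
####.#.#...#.......

####.#.#...#.......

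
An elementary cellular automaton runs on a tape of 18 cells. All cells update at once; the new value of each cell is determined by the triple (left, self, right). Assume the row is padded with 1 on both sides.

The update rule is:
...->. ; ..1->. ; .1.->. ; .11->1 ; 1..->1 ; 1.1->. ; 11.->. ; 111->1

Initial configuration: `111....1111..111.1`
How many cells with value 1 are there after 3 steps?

11.1...111.1.11..1
1...1..11....1.1.1
.1...1.1.1.......1
count of 1: 5

5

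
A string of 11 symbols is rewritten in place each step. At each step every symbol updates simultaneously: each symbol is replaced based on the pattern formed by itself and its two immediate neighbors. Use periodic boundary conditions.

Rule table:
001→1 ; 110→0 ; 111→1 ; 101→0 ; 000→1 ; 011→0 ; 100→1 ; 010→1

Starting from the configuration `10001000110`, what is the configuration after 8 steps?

11111111000
01111110111
00111100010
11011011111
10000001111
01111110111  (repeats step 2; period 4)
step 8: 11011011111

11011011111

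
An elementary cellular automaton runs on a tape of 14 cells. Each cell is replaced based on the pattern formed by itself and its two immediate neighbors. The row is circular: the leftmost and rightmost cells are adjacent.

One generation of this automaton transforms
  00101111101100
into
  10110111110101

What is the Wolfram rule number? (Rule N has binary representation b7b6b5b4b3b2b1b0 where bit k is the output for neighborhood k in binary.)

position 5: 111 → 1  (bit 7 = 1)
position 8: 110 → 1  (bit 6 = 1)
position 3: 101 → 1  (bit 5 = 1)
position 12: 100 → 0  (bit 4 = 0)
position 4: 011 → 0  (bit 3 = 0)
position 2: 010 → 1  (bit 2 = 1)
position 1: 001 → 0  (bit 1 = 0)
position 0: 000 → 1  (bit 0 = 1)
bits b7..b0 = 11100101 = 229

229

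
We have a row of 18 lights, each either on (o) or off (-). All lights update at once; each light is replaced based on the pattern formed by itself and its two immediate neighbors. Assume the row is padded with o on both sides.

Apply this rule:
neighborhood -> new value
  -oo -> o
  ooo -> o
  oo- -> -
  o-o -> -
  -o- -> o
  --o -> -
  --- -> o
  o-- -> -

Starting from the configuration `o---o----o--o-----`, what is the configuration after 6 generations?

--o-o-oo-o--o-ooo-
--o-o-o--o--o-oo--
--o-o-o--o--o-o---
--o-o-o--o--o-o-o-
--o-o-o--o--o-o-o-  (fixed point — unchanged through generation 6)

--o-o-o--o--o-o-o-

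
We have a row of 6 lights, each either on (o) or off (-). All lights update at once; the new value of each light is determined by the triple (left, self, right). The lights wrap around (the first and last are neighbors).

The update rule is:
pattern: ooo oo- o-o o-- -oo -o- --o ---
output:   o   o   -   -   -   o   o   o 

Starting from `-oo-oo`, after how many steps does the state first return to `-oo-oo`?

--o--o
-oo-oo

2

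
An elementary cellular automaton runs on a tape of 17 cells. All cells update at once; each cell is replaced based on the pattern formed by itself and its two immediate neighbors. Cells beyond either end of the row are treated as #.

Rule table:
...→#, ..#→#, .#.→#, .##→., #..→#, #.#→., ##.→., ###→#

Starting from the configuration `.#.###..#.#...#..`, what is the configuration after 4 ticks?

.#..#.###.#######
.####..#...######
..##.######.#####
##....####...####

##....####...####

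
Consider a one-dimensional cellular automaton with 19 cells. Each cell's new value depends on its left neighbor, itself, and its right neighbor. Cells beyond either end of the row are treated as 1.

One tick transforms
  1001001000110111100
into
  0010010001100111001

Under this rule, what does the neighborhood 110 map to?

0

At position 0 the neighborhood is 110; the next row has 0 there.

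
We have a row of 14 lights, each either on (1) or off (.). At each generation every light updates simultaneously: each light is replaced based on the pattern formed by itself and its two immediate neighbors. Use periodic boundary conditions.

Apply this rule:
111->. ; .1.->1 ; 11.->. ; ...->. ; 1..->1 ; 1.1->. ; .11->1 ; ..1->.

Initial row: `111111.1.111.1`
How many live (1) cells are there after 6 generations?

.......1.1...1
1......1.11..1
.1.....1.1.1.1
.11....1.1.1.1
.1.1...1.1.1.1
.1.11..1.1.1.1
count of 1: 7

7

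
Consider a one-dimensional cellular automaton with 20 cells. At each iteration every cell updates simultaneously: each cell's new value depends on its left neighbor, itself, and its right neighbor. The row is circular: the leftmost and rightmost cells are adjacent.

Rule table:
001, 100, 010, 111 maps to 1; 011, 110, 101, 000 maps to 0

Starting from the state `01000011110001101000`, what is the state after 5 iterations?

iteration 1: 11100101101010001100
iteration 2: 01011100001011010011
iteration 3: 01001010011000011100
iteration 4: 11111011100100101010
iteration 5: 01110001011111101010

01110001011111101010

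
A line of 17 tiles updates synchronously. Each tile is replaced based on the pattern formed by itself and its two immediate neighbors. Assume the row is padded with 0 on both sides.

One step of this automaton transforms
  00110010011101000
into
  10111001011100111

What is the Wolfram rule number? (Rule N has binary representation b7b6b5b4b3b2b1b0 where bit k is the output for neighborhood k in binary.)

217

position 10: 111 → 1  (bit 7 = 1)
position 3: 110 → 1  (bit 6 = 1)
position 12: 101 → 0  (bit 5 = 0)
position 4: 100 → 1  (bit 4 = 1)
position 2: 011 → 1  (bit 3 = 1)
position 6: 010 → 0  (bit 2 = 0)
position 1: 001 → 0  (bit 1 = 0)
position 0: 000 → 1  (bit 0 = 1)
bits b7..b0 = 11011001 = 217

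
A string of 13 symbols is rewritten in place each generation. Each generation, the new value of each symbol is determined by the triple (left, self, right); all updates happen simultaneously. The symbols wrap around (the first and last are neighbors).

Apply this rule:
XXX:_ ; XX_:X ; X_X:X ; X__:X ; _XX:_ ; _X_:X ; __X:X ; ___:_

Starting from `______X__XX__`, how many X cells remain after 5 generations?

_____XXXX_XX_
____X___XX_XX
X__XXX_X_XX_X
XXX__XXXX_XX_
__XXX___XX_XX
count of X: 7

7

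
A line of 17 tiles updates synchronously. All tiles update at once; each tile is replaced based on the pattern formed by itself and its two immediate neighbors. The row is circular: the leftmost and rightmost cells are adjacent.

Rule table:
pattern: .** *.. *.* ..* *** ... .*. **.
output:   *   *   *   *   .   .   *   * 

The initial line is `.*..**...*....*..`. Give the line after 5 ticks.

..***...***..***.

tick 1: *******.***..***.
tick 2: *.....***.****.**
tick 3: **...**.***..***.
tick 4: ***.*****.****.**
tick 5: ..***...***..***.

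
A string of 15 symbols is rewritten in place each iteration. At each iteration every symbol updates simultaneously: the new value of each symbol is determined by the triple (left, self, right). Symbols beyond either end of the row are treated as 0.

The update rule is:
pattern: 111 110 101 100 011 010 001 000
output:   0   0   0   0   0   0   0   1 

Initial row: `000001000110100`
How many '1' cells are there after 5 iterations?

6

111100010000001
000001000111100
111100010000001  (repeats iteration 1; period 2)
iteration 5: 111100010000001
count of 1: 6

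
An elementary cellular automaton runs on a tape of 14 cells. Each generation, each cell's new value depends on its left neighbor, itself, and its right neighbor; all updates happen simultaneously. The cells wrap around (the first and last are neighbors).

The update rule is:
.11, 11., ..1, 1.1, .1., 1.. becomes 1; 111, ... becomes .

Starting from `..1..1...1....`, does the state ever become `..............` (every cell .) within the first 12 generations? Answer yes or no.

.111111.111...
11....111.11..
111..11.111111
..1111111.....
.11.....11....
1111...1111...
1..11.11..11.1
11111111111111
..............
all cells are . at generation 9

yes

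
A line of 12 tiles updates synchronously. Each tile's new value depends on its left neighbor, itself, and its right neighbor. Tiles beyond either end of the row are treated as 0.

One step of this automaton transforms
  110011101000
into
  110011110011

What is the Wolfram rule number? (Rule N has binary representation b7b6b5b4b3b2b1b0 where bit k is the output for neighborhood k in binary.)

233

position 5: 111 → 1  (bit 7 = 1)
position 1: 110 → 1  (bit 6 = 1)
position 7: 101 → 1  (bit 5 = 1)
position 2: 100 → 0  (bit 4 = 0)
position 0: 011 → 1  (bit 3 = 1)
position 8: 010 → 0  (bit 2 = 0)
position 3: 001 → 0  (bit 1 = 0)
position 10: 000 → 1  (bit 0 = 1)
bits b7..b0 = 11101001 = 233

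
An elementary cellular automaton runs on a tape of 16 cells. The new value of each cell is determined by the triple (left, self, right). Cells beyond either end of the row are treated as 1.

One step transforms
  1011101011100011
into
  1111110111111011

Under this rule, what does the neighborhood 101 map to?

At position 1 the neighborhood is 101; the next row has 1 there.

1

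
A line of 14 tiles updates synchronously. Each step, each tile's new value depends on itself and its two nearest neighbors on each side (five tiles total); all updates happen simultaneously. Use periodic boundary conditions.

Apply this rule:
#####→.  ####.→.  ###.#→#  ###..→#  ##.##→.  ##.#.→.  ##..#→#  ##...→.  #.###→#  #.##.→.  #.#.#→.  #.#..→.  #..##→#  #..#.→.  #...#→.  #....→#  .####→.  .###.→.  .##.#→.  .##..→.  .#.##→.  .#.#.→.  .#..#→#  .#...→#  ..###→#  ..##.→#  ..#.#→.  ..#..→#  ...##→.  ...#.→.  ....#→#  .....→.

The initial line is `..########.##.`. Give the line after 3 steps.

..#.##...#.##.

..#......#....
#.###..#.###..
..#.##...#.##.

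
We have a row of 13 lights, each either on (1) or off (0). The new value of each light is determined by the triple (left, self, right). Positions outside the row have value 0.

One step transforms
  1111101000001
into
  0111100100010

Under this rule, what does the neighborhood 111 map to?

At position 1 the neighborhood is 111; the next row has 1 there.

1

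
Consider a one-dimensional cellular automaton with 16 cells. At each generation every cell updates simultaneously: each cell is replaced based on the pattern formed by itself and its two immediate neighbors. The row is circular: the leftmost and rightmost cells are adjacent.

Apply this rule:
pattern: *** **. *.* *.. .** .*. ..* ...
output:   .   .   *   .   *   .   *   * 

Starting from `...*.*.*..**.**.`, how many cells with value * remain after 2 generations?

generation 1: ***.*.*..**.**..
generation 2: *..*.*..**.**..*
count of *: 8

8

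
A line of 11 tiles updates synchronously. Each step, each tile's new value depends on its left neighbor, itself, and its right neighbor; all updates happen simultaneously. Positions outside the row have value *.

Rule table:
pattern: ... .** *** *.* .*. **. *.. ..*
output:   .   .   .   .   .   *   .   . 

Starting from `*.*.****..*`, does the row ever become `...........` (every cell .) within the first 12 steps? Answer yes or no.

*......*...
*..........
*..........  (fixed point — unchanged through step 12)
step 12 is *.........., still not uniform .

no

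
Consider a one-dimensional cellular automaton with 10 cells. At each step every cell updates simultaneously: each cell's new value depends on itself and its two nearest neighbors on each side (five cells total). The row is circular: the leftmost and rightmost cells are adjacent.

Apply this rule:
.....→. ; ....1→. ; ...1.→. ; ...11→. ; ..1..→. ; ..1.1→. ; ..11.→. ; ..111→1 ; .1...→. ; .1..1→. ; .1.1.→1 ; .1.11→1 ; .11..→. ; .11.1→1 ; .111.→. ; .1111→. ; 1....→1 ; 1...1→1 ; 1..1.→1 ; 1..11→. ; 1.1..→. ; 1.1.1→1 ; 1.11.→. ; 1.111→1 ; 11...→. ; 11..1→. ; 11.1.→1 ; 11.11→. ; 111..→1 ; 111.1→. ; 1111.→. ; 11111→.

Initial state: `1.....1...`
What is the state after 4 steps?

..1.....1.
1...1.....
..1...1...
....1...1.

....1...1.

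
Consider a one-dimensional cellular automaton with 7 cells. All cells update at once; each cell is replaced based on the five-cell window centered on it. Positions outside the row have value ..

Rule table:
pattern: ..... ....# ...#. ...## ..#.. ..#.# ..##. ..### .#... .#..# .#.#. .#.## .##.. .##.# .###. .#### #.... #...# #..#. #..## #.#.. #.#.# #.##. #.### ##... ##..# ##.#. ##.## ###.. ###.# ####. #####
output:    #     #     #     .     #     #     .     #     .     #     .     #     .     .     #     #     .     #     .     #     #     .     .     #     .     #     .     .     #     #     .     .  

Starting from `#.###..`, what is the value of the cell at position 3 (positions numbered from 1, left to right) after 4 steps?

#

#####..
##..#..
..#.#..
###.#..
position 3 holds #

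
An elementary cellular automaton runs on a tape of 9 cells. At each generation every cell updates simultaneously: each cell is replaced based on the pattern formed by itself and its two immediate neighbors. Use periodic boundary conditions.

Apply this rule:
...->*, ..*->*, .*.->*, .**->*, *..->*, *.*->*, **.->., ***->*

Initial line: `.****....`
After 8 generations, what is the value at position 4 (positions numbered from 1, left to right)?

generation 1: ****.****
generation 2: ***.*****
generation 3: **.******
generation 4: *.*******
generation 5: .********
generation 6: ********.
generation 7: *******.*
generation 8: ******.**
position 4 holds *

*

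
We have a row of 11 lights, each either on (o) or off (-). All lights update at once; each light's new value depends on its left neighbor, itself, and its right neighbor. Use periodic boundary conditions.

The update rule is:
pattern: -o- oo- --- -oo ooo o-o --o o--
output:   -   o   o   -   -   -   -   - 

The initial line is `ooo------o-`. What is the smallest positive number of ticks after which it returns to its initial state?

22

--o-oooo---
o------o-oo
o-oooo-----
-----o-ooo-
oooo-----o-
---o-ooo---
oo-----o-oo
-o-ooo-----
-----o-oooo
-ooo------o
---o-oooo--
oo------o-o
-o-oooo----
------o-ooo
-oooo-----o
----o-ooo--
ooo-----o-o
--o-ooo----
o-----o-ooo
o-ooo------
----o-oooo-
ooo------o-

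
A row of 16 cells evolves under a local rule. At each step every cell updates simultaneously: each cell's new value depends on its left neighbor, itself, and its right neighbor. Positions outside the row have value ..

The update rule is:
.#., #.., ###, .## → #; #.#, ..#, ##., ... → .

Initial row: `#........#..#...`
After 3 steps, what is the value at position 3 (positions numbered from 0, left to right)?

step 1: ##.......##.##..
step 2: #.#......#..#.#.
step 3: #.##.....##.#.##
position 3 holds #

#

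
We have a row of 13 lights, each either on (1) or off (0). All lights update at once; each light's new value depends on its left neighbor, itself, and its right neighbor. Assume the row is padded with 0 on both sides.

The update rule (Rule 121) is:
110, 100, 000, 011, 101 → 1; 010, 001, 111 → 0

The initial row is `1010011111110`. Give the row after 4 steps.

0100111101001

0101010000011
0010101111011
1001011001111
0100111101001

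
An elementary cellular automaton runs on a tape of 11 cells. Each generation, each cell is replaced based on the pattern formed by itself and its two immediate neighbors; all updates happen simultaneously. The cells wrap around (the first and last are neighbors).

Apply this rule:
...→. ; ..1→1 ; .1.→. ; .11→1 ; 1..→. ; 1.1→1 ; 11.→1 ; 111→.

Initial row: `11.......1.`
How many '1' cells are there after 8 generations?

4

11......1.1
.1.....1.11
1.....1.111
1....1.11..
....1.111.1
...1.11.11.
..1.111111.
.1.11....1.
count of 1: 4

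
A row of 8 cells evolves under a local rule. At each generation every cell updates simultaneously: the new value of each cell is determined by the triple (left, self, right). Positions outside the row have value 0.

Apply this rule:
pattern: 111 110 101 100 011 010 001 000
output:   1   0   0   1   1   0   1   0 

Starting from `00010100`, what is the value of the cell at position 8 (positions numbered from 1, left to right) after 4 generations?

0

generation 1: 00100010
generation 2: 01010101
generation 3: 10000000
generation 4: 01000000
position 8 holds 0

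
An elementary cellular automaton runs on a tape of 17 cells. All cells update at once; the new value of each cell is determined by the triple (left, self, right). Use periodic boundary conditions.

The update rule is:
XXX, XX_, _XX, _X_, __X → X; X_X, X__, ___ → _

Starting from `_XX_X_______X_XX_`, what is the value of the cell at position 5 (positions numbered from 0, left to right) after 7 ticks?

XXX_X______XX_XX_
XXX_X_____XXX_XX_
XXX_X____XXXX_XX_
XXX_X___XXXXX_XX_
XXX_X__XXXXXX_XX_
XXX_X_XXXXXXX_XX_
XXX_X_XXXXXXX_XX_
position 5 holds _

_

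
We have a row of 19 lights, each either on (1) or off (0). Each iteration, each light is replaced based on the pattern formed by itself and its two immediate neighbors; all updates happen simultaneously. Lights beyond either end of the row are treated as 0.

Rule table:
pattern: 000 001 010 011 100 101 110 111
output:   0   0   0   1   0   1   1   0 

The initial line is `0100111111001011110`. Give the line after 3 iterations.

0000000000000110000

0000100001000110010
0000000000000110000
0000000000000110000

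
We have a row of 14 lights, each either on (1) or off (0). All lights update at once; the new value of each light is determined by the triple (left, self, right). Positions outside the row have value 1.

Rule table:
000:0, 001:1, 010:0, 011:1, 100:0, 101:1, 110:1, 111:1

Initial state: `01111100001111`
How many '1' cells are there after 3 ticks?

13

11111100011111
11111100111111
11111101111111
count of 1: 13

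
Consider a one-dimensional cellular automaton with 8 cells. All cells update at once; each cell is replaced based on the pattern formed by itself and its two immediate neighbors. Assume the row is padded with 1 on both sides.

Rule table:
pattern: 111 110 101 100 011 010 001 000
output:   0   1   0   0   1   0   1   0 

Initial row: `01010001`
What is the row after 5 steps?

00111000

step 1: 00000011
step 2: 00000110
step 3: 00001110
step 4: 00011010
step 5: 00111000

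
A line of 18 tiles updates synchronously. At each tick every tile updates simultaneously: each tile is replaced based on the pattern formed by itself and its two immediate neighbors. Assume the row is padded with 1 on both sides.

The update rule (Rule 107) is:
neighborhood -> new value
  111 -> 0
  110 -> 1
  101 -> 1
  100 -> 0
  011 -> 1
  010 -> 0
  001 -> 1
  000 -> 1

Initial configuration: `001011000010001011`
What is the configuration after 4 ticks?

010111011100110110
101101110101111111
111111011011000000
000001111111011111

000001111111011111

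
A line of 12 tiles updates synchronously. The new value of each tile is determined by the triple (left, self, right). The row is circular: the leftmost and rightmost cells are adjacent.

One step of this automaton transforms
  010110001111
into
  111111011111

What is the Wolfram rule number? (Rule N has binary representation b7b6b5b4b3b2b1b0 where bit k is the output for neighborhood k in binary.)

position 9: 111 → 1  (bit 7 = 1)
position 4: 110 → 1  (bit 6 = 1)
position 0: 101 → 1  (bit 5 = 1)
position 5: 100 → 1  (bit 4 = 1)
position 3: 011 → 1  (bit 3 = 1)
position 1: 010 → 1  (bit 2 = 1)
position 7: 001 → 1  (bit 1 = 1)
position 6: 000 → 0  (bit 0 = 0)
bits b7..b0 = 11111110 = 254

254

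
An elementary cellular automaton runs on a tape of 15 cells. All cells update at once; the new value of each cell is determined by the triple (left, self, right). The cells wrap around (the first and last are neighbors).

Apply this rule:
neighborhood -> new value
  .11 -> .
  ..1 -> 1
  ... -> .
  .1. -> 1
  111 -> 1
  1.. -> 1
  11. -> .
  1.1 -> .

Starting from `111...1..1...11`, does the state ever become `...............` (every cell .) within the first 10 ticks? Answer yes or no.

no

11.1.111111.1.1
1..1..1111..1..
111111.11.11111
11111......1111
1111.1....1.111
111..11..11..11
11.11..11..11.1
1....11..11....
11..1..11..1..1
1.11111..11111.
tick 10 is 1.11111..11111., still not uniform .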